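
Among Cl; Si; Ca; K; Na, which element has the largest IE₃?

Na

After 2 electrons have been removed, what remains? Cl²⁺ still has 5 valence electrons; Si²⁺ still has 2 valence electrons; Ca²⁺ is the bare [Ar] core; K²⁺ is already 1 electron into the core; Na²⁺ is already 1 electron into the core.
Core electrons are held far more tightly than valence electrons, so K, Ca and Na top the IE_3 order.
Valence configurations: Cl²⁺ [Ne]3s²3p³, Si²⁺ [Ne]3s².
Tabulated IE_3 (kJ/mol): Cl 3822, Si 3232, Ca 4912, K 4420, Na 6910.
Hence IE_3: Si < Cl < K < Ca < Na.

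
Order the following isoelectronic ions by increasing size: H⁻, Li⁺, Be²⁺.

Be²⁺, Li⁺, H⁻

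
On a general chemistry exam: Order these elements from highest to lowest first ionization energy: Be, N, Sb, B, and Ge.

N, Be, Sb, B, Ge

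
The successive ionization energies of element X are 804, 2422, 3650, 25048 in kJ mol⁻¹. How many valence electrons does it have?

3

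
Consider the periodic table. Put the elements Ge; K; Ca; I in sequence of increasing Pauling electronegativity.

Atoms toward the upper right of the periodic table pull bonding electrons most strongly.
Here both period and group differ, so the two effects have to be weighed against each other.
Ca > K: Ca lies to the right of K in period 4, so the across-period effect alone puts Ca higher.
Ge > Ca: both are in period 4; the period trend gives Ge the larger value.
I > Ge: period and group pull opposite ways; the across-period shift dominates (2.66 vs 2.01).
Tabulated electronegativity (Pauling): K 0.82, Ca 1.00, Ge 2.01, I 2.66.
So from lowest to highest: K < Ca < Ge < I.

K < Ca < Ge < I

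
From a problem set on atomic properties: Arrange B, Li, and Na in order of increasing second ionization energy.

After 1 electron has been removed, what remains? B⁺ still has 2 valence electrons; Li⁺ is the bare [He] core; Na⁺ is the bare [Ne] core.
Pulling an electron out of a noble-gas core costs far more than removing a remaining valence electron, so Na and Li sit at the high end of IE_2.
Tabulated IE_2 (kJ/mol): B 2427, Li 7298, Na 4562.
Putting it together, IE_2: B < Na < Li.

B, Na, Li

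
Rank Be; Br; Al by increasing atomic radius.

Be is in period 2, group 2; Al is in period 3, group 13; Br is in period 4, group 17.
Moving right in a period, electrons are added to the same shell under a stronger nuclear pull, so atoms get smaller; moving down, a new shell is opened and atoms get larger.
These span different periods and groups, so the two trends combine.
Br > Be: the two effects oppose for this pair; the down-group effect wins (114 vs 102 pm).
Al > Br: the two effects oppose for this pair; the across-period effect wins (126 vs 114 pm).
Tabulated atomic radius (pm): Be 102, Al 126, Br 114.
So from smallest to largest: Be < Br < Al.

Be < Br < Al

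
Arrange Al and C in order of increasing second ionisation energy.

Al, C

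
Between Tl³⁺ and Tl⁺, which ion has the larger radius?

Tl⁺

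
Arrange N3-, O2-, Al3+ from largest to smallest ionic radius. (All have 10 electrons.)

All of these have 10 electrons, so size is governed by nuclear charge alone: the more protons, the stronger the pull on the same electron cloud, and the smaller the ion.
Nuclear charges: Al3+ (Z=13), O2- (Z=8), N3- (Z=7).
Largest to smallest: N3- > O2- > Al3+.

N3-, O2-, Al3+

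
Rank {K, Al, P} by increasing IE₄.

IE_4 is the cost of taking one more electron from the +3 cation: K³⁺ is already 2 electrons into the core; Al³⁺ is the bare [Ne] core; P³⁺ still has 2 valence electrons.
Pulling an electron out of a noble-gas core costs far more than removing a remaining valence electron, so K and Al sit at the high end of IE_4.
Tabulated IE_4 (kJ/mol): K 5877, Al 11577, P 4964.
Hence IE_4: P < K < Al.

P < K < Al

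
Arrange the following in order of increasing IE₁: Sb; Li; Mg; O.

Li, Mg, Sb, O

IE₁ increases left→right with effective nuclear charge and decreases top→bottom as the valence shell moves farther out.
Here both period and group differ, so the two effects have to be weighed against each other.
Mg > Li: period and group pull opposite ways; the across-period shift dominates (738 vs 520 kJ/mol).
Sb > Mg: period and group pull opposite ways; the across-period shift dominates (831 vs 738 kJ/mol).
O > Sb: both effects reinforce here, so O is clearly the higher of the two.
Tabulated first ionization energy (kJ/mol): Li 520, O 1314, Mg 738, Sb 831.
So from lowest to highest: Li < Mg < Sb < O.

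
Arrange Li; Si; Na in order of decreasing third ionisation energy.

The third ionization energy removes an electron from the +2 ion. For each element: Li²⁺ is already 1 electron into the core; Si²⁺ still has 2 valence electrons; Na²⁺ is already 1 electron into the core.
Pulling an electron out of a noble-gas core costs far more than removing a remaining valence electron, so Na and Li sit at the high end of IE_3.
The numbers (kJ/mol): Li 11815, Si 3232, Na 6910.
So the third ionization energies run Si < Na < Li.

Li > Na > Si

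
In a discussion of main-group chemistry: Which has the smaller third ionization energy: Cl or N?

Cl

After 2 electrons have been removed, what remains? Cl²⁺ still has 5 valence electrons; N²⁺ still has 3 valence electrons.
All are still removing valence electrons, so compare the +2 ions as you would atoms: IE_3 generally rises across a period (higher Z_eff) and falls down a group (larger shell), subject to the usual subshell exceptions.
Valence configurations: Cl²⁺ [Ne]3s²3p³, N²⁺ [He]2s²2p¹.
The numbers (kJ/mol): Cl 3822, N 4578.
Putting it together, IE_3: Cl < N.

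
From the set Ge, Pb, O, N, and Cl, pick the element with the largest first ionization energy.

N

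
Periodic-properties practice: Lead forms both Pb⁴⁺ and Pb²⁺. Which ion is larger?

Both ions have Z = 82 protons, but Pb⁴⁺ has lost more electrons, so its remaining electrons feel a larger effective nuclear charge per electron and are pulled in more tightly.
Higher positive charge → smaller ion, so Pb²⁺ > Pb⁴⁺.

Pb²⁺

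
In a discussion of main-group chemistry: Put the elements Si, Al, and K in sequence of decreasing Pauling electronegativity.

Si, Al, K

Smaller atoms with higher effective nuclear charge are more electronegative.
Neither a single period nor a single group — weigh both effects.
Al > K: relative to K, both the across-period and down-group shifts push Al's electronegativity up.
Si > Al: both are in period 3; the period trend gives Si the larger value.
Approximate values (Pauling): Al 1.61, Si 1.90, K 0.82.
So from highest to lowest: Si > Al > K.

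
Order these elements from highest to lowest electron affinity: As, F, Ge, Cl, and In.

Cl, F, Ge, As, In

F is in period 2, group 17; Cl is in period 3, group 17; Ge is in period 4, group 14; As is in period 4, group 15; In is in period 5, group 13.
EA tends to increase across a period and decrease down a group, though the pattern is less regular than for IE or radius.
Neither a single period nor a single group — weigh both effects.
As > In: relative to In, both the across-period and down-group shifts push As's electron affinity up.
Ge > As: this pair runs against the simple trend — see the exception note.
F > Ge: relative to Ge, both the across-period and down-group shifts push F's electron affinity up.
Cl > F: this pair runs against the simple trend — see the exception note.
Note the exception: Ge has a higher electron affinity than As, contrary to the simple trend — adding an electron to As's half-filled 4p³ is unfavourable, so Ge (4p²) has the more exothermic EA.
Note the exception: Cl has a higher electron affinity than F, contrary to the simple trend — F's small 2p subshell makes the incoming electron feel strong e⁻–e⁻ repulsion, so Cl actually releases more energy on gaining an electron.
Tabulated electron affinity (kJ/mol): F 328, Cl 349, Ge 119, As 78, In 29.
So from highest to lowest: Cl > F > Ge > As > In.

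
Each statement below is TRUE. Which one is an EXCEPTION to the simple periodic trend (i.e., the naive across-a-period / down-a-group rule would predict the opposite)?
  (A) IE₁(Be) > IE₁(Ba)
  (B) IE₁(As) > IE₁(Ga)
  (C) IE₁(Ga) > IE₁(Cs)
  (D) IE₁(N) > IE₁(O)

The general trend: first ionization energy increases across a period and decreases down a group.
(A) Be (period 2, group 2) vs Ba (period 6, group 2): the stated order agrees with the simple trend.
(B) As (period 4, group 15) vs Ga (period 4, group 13): the stated order agrees with the simple trend.
(C) Ga (period 4, group 13) vs Cs (period 6, group 1): the stated order agrees with the simple trend.
(D) N (period 2, group 15) vs O (period 2, group 16): the stated order contradicts the simple trend.
The exception is (D): pairing an electron in O's 2p⁴ costs repulsion energy, so O ionizes more easily than half-filled N (2p³).

(D)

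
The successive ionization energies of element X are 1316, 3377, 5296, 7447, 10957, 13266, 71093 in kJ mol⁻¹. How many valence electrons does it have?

6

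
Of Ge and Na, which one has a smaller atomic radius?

Na is in period 3, group 1; Ge is in period 4, group 14.
Radius decreases left→right (rising Z_eff, same n) and increases top→bottom (higher n).
Here both period and group differ, so the two effects have to be weighed against each other.
Na > Ge: period and group pull opposite ways; the across-period shift dominates (155 vs 121 pm).
For reference (pm): Na 155, Ge 121.
So Ge has the smaller atomic radius (Ge < Na).

Ge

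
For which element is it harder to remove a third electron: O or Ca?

IE_3 is the cost of taking one more electron from the +2 cation: O²⁺ still has 4 valence electrons; Ca²⁺ is the bare [Ar] core.
Usually core removal costs more than valence removal, but here the competition is close: a tightly held n=2 valence electron can cost more to remove than an n=3 core electron, so the actual values have to decide it.
The numbers (kJ/mol): O 5300, Ca 4912.
Hence IE_3: Ca < O.

O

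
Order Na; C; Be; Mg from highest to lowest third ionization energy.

IE_3 is the cost of taking one more electron from the +2 cation: Na²⁺ is already 1 electron into the core; C²⁺ still has 2 valence electrons; Be²⁺ is the bare [He] core; Mg²⁺ is the bare [Ne] core.
Pulling an electron out of a noble-gas core costs far more than removing a remaining valence electron, so Na, Mg and Be sit at the high end of IE_3.
Tabulated IE_3 (kJ/mol): Na 6910, C 4620, Be 14849, Mg 7733.
Putting it together, IE_3: C < Na < Mg < Be.

Be > Mg > Na > C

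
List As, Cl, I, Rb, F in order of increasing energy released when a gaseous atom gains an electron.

F is in period 2, group 17; Cl is in period 3, group 17; As is in period 4, group 15; Rb is in period 5, group 1; I is in period 5, group 17.
Adding an electron releases more energy for atoms nearer the top right (short of the noble gases).
Here both period and group differ, so the two effects have to be weighed against each other.
As > Rb: relative to Rb, both the across-period and down-group shifts push As's electron affinity up.
I > As: the two effects oppose for this pair; the across-period effect wins (295 vs 78 kJ/mol).
F > I: they share group 17; the group trend gives F the larger value.
Cl > F: this pair runs against the simple trend — see the exception note.
Note the exception: Cl has a higher electron affinity than F, contrary to the simple trend — F's small 2p subshell makes the incoming electron feel strong e⁻–e⁻ repulsion, so Cl actually releases more energy on gaining an electron.
Tabulated electron affinity (kJ/mol): F 328, Cl 349, As 78, Rb 47, I 295.
So from lowest to highest: Rb < As < I < F < Cl.

Rb < As < I < F < Cl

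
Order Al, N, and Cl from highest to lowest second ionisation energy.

N, Cl, Al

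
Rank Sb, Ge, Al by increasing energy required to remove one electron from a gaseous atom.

Al < Ge < Sb

Al is in period 3, group 13; Ge is in period 4, group 14; Sb is in period 5, group 15.
IE₁ increases left→right with effective nuclear charge and decreases top→bottom as the valence shell moves farther out.
A diagonal step moves right (one effect) and down (the opposite effect) at once.
Ge > Al: period and group pull opposite ways; the across-period shift dominates (762 vs 578 kJ/mol).
Sb > Ge: the two effects oppose for this pair; the across-period effect wins (831 vs 762 kJ/mol).
Approximate values (kJ/mol): Al 578, Ge 762, Sb 831.
So from lowest to highest: Al < Ge < Sb.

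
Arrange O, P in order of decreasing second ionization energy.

O > P

IE_2 is the cost of taking one more electron from the +1 cation: O⁺ still has 5 valence electrons; P⁺ still has 4 valence electrons.
All are still removing valence electrons, so compare the +1 ions as you would atoms: IE_2 generally rises across a period (higher Z_eff) and falls down a group (larger shell), subject to the usual subshell exceptions.
Valence configurations: O⁺ [He]2s²2p³, P⁺ [Ne]3s²3p².
Approximate IE_2 values (kJ/mol): O 3388, P 1907.
So the second ionization energies run P < O.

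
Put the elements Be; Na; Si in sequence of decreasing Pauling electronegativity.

Si, Be, Na

Atoms toward the upper right of the periodic table pull bonding electrons most strongly.
Neither a single period nor a single group — weigh both effects.
Be > Na: both effects reinforce here, so Be is clearly the higher of the two.
Si > Be: the two effects oppose for this pair; the across-period effect wins (1.90 vs 1.57).
Approximate values (Pauling): Be 1.57, Na 0.93, Si 1.90.
So from highest to lowest: Si > Be > Na.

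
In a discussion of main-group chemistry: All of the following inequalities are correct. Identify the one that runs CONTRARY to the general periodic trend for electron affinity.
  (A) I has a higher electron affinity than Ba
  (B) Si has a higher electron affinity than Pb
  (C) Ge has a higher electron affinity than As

(C)

The general trend: electron affinity increases across a period and decreases down a group.
(A) I (period 5, group 17) vs Ba (period 6, group 2): the stated order agrees with the simple trend.
(B) Si (period 3, group 14) vs Pb (period 6, group 14): the stated order agrees with the simple trend.
(C) Ge (period 4, group 14) vs As (period 4, group 15): the stated order contradicts the simple trend.
The exception is (C): adding an electron to As's half-filled 4p³ is unfavourable, so Ge (4p²) has the more exothermic EA.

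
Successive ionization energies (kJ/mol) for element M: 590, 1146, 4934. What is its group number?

Group 2

Look for the largest jump between consecutive ionization energies: IE3/IE2 ≈ 4.3, far larger than any earlier ratio.
That jump marks the point where a core electron is being removed. So the atom has 2 valence electrons.
A main-group element with 2 valence electrons is in group 2.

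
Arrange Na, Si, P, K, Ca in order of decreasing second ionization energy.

Consider each +1 ion: Na⁺ is the bare [Ne] core; Si⁺ still has 3 valence electrons; P⁺ still has 4 valence electrons; K⁺ is the bare [Ar] core; Ca⁺ still has 1 valence electron.
Pulling an electron out of a noble-gas core costs far more than removing a remaining valence electron, so K and Na sit at the high end of IE_2.
Valence configurations: Si⁺ [Ne]3s²3p¹, P⁺ [Ne]3s²3p², Ca⁺ [Ar]4s¹.
The numbers (kJ/mol): Na 4562, Si 1577, P 1907, K 3052, Ca 1145.
So the second ionization energies run Ca < Si < P < K < Na.

Na > K > P > Si > Ca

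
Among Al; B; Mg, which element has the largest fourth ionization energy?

Consider each +3 ion: Al³⁺ is the bare [Ne] core; B³⁺ is the bare [He] core; Mg³⁺ is already 1 electron into the core.
All of these are removing an electron from a noble-gas core or deeper; the smaller core (lower principal quantum number) is held far more tightly, and within a period the higher nuclear charge binds the same core more tightly.
Tabulated IE_4 (kJ/mol): Al 11577, B 25026, Mg 10543.
So the fourth ionization energies run Mg < Al < B.

B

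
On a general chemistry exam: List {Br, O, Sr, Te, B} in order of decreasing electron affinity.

Br, Te, O, B, Sr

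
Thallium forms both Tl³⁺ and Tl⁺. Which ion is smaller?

Tl³⁺

Both ions have Z = 81 protons, but Tl³⁺ has lost more electrons, so its remaining electrons feel a larger effective nuclear charge per electron and are pulled in more tightly.
Higher positive charge → smaller ion, so Tl⁺ > Tl³⁺.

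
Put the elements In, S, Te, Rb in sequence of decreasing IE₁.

S is in period 3, group 16; Rb is in period 5, group 1; In is in period 5, group 13; Te is in period 5, group 16.
IE₁ increases left→right with effective nuclear charge and decreases top→bottom as the valence shell moves farther out.
Neither a single period nor a single group — weigh both effects.
In > Rb: both are in period 5; the period trend gives In the larger value.
Te > In: both are in period 5; the period trend gives Te the larger value.
S > Te: they share group 16; the group trend gives S the larger value.
Tabulated first ionization energy (kJ/mol): S 1000, Rb 403, In 558, Te 869.
So from highest to lowest: S > Te > In > Rb.

S, Te, In, Rb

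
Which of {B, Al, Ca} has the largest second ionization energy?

Consider each +1 ion: B⁺ still has 2 valence electrons; Al⁺ still has 2 valence electrons; Ca⁺ still has 1 valence electron.
All are still removing valence electrons, so compare the +1 ions as you would atoms: IE_2 generally rises across a period (higher Z_eff) and falls down a group (larger shell), subject to the usual subshell exceptions.
Valence configurations: B⁺ [He]2s², Al⁺ [Ne]3s², Ca⁺ [Ar]4s¹.
The numbers (kJ/mol): B 2427, Al 1817, Ca 1145.
Putting it together, IE_2: Ca < Al < B.

B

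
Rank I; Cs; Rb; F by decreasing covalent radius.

Cs > Rb > I > F

F is in period 2, group 17; Rb is in period 5, group 1; I is in period 5, group 17; Cs is in period 6, group 1.
Atomic radius shrinks across a period as nuclear charge pulls the same shell inward, and grows down a group as new shells are added.
Neither a single period nor a single group — weigh both effects.
I > F: they share group 17; the group trend gives I the larger value.
Rb > I: Rb lies to the left of I in period 5, so the across-period effect alone puts Rb larger.
Cs > Rb: Cs sits below Rb in group 1, so the down-group effect alone puts Cs larger.
Tabulated atomic radius (pm): F 64, Rb 210, I 133, Cs 232.
So from largest to smallest: Cs > Rb > I > F.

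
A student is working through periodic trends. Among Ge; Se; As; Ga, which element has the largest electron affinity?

Se

EA tends to increase across a period and decrease down a group, though the pattern is less regular than for IE or radius.
All lie in period 4; the across-period trend (electron affinity increases left to right) applies, with the exception below.
Note the exception: Ge has a higher electron affinity than As, contrary to the simple trend — adding an electron to As's half-filled 4p³ is unfavourable, so Ge (4p²) has the more exothermic EA.
For reference (kJ/mol): Ga 29, Ge 119, As 78, Se 195.
The largest electron affinity among these belongs to Se.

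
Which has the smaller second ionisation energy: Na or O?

O

After 1 electron has been removed, what remains? Na⁺ is the bare [Ne] core; O⁺ still has 5 valence electrons.
Core electrons are held far more tightly than valence electrons, so Na tops the IE_2 order.
The numbers (kJ/mol): Na 4562, O 3388.
Putting it together, IE_2: O < Na.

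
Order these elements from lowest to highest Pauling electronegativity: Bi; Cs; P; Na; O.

Cs < Na < Bi < P < O

O is in period 2, group 16; Na is in period 3, group 1; P is in period 3, group 15; Cs is in period 6, group 1; Bi is in period 6, group 15.
EN rises left→right (higher Z_eff, smaller atoms) and falls top→bottom (larger, more shielded atoms).
These span different periods and groups, so the two trends combine.
Na > Cs: Na sits above Cs in group 1, so the down-group effect alone puts Na higher.
Bi > Na: period and group pull opposite ways; the across-period shift dominates (2.02 vs 0.93).
P > Bi: P sits above Bi in group 15, so the down-group effect alone puts P higher.
O > P: relative to P, both the across-period and down-group shifts push O's electronegativity up.
Approximate values (Pauling): O 3.44, Na 0.93, P 2.19, Cs 0.79, Bi 2.02.
So from lowest to highest: Cs < Na < Bi < P < O.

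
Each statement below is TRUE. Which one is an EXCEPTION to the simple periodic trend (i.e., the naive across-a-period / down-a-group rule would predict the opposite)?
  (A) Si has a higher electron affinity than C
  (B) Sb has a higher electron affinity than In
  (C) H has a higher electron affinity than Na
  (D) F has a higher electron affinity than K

The general trend: electron affinity increases across a period and decreases down a group.
(A) Si (period 3, group 14) vs C (period 2, group 14): the stated order contradicts the simple trend.
(B) Sb (period 5, group 15) vs In (period 5, group 13): the stated order agrees with the simple trend.
(C) H (period 1, group 1) vs Na (period 3, group 1): the stated order agrees with the simple trend.
(D) F (period 2, group 17) vs K (period 4, group 1): the stated order agrees with the simple trend.
The exception is (A): Si's larger, more diffuse 3p orbitals accept an added electron slightly more readily than C's compact 2p.

(A)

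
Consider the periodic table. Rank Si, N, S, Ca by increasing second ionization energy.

Ca < Si < S < N

IE_2 is the cost of taking one more electron from the +1 cation: Si⁺ still has 3 valence electrons; N⁺ still has 4 valence electrons; S⁺ still has 5 valence electrons; Ca⁺ still has 1 valence electron.
All are still removing valence electrons, so compare the +1 ions as you would atoms: IE_2 generally rises across a period (higher Z_eff) and falls down a group (larger shell), subject to the usual subshell exceptions.
Valence configurations: Si⁺ [Ne]3s²3p¹, N⁺ [He]2s²2p², S⁺ [Ne]3s²3p³, Ca⁺ [Ar]4s¹.
Tabulated IE_2 (kJ/mol): Si 1577, N 2856, S 2252, Ca 1145.
Putting it together, IE_2: Ca < Si < S < N.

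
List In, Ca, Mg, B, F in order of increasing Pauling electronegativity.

B is in period 2, group 13; F is in period 2, group 17; Mg is in period 3, group 2; Ca is in period 4, group 2; In is in period 5, group 13.
Electronegativity increases across a period and decreases down a group, tracking effective nuclear charge and atomic size.
Here both period and group differ, so the two effects have to be weighed against each other.
Mg > Ca: Mg sits above Ca in group 2, so the down-group effect alone puts Mg higher.
In > Mg: period and group pull opposite ways; the across-period shift dominates (1.78 vs 1.31).
B > In: B sits above In in group 13, so the down-group effect alone puts B higher.
F > B: both are in period 2; the period trend gives F the larger value.
Tabulated electronegativity (Pauling): B 2.04, F 3.98, Mg 1.31, Ca 1.00, In 1.78.
So from lowest to highest: Ca < Mg < In < B < F.

Ca, Mg, In, B, F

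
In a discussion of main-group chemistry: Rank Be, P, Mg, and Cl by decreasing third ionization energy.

Be > Mg > Cl > P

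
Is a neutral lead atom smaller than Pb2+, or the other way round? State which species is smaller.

Forming Pb2+ removes 2 electrons from Pb. Fewer electrons for the same nuclear charge means less shielding and a higher Z_eff on the remaining electrons.
A cation is smaller than its parent atom: Pb2+ < Pb.

Pb2+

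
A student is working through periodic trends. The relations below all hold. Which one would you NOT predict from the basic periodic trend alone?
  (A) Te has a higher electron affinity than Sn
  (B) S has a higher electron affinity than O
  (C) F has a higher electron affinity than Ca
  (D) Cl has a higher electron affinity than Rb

(B)

The general trend: electron affinity increases across a period and decreases down a group.
(A) Te (period 5, group 16) vs Sn (period 5, group 14): the stated order agrees with the simple trend.
(B) S (period 3, group 16) vs O (period 2, group 16): the stated order contradicts the simple trend.
(C) F (period 2, group 17) vs Ca (period 4, group 2): the stated order agrees with the simple trend.
(D) Cl (period 3, group 17) vs Rb (period 5, group 1): the stated order agrees with the simple trend.
The exception is (B): the compact 2p subshell of O repels the added electron more than S's larger 3p does.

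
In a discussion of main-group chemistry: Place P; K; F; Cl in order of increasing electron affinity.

K < P < F < Cl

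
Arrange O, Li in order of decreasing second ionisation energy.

Consider each +1 ion: O⁺ still has 5 valence electrons; Li⁺ is the bare [He] core.
Breaking into a closed-shell core is much more expensive than removing a leftover valence electron — Li has the largest IE_2 here.
Tabulated IE_2 (kJ/mol): O 3388, Li 7298.
Overall IE_2 order: O < Li.

Li > O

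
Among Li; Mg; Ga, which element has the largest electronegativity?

Ga

Atoms toward the upper right of the periodic table pull bonding electrons most strongly.
These sit on a diagonal, where the across-period and down-group effects partly cancel.
Mg > Li: period and group pull opposite ways; the across-period shift dominates (1.31 vs 0.98).
Ga > Mg: period and group pull opposite ways; the across-period shift dominates (1.81 vs 1.31).
Tabulated electronegativity (Pauling): Li 0.98, Mg 1.31, Ga 1.81.
The largest electronegativity among these belongs to Ga.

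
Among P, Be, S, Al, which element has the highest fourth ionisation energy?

Be

After 3 electrons have been removed, what remains? P³⁺ still has 2 valence electrons; Be³⁺ is already 1 electron into the core; S³⁺ still has 3 valence electrons; Al³⁺ is the bare [Ne] core.
Breaking into a closed-shell core is much more expensive than removing a leftover valence electron — Al and Be have the largest IE_4 here.
Valence configurations: P³⁺ [Ne]3s², S³⁺ [Ne]3s²3p¹.
S³⁺ loses a lone 3p electron whereas P³⁺ must break into a filled 3s² pair, so IE_4(P) > IE_4(S) even though S has the higher nuclear charge.
Approximate IE_4 values (kJ/mol): P 4964, Be 21007, S 4556, Al 11577.
Overall IE_4 order: S < P < Al < Be.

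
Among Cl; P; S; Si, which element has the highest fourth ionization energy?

Cl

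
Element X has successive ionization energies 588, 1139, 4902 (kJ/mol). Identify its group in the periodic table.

Look for the largest jump between consecutive ionization energies: IE3/IE2 ≈ 4.3, far larger than any earlier ratio.
That jump marks the point where a core electron is being removed. So the atom has 2 valence electrons.
A main-group element with 2 valence electrons is in group 2.

Group 2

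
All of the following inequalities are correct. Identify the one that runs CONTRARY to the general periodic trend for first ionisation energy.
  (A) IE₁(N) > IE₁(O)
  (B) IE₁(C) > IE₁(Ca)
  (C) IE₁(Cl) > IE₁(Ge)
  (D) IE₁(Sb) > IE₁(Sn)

(A)

The general trend: first ionisation energy increases across a period and decreases down a group.
(A) N (period 2, group 15) vs O (period 2, group 16): the stated order contradicts the simple trend.
(B) C (period 2, group 14) vs Ca (period 4, group 2): the stated order agrees with the simple trend.
(C) Cl (period 3, group 17) vs Ge (period 4, group 14): the stated order agrees with the simple trend.
(D) Sb (period 5, group 15) vs Sn (period 5, group 14): the stated order agrees with the simple trend.
The exception is (A): pairing an electron in O's 2p⁴ costs repulsion energy, so O ionizes more easily than half-filled N (2p³).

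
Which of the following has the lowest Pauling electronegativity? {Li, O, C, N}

Li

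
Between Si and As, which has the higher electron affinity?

Si

Electron affinity generally becomes more exothermic across a period toward the halogens and less exothermic down a group.
These sit on a diagonal, where the across-period and down-group effects partly cancel.
Si > As: the two effects oppose for this pair; the down-group effect wins (134 vs 78 kJ/mol).
For reference (kJ/mol): Si 134, As 78.
So Si has the higher electron affinity (Si > As).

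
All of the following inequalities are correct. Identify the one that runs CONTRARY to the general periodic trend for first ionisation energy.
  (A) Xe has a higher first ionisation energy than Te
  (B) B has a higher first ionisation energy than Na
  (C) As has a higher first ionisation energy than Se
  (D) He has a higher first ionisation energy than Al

(C)

The general trend: first ionisation energy increases across a period and decreases down a group.
(A) Xe (period 5, group 18) vs Te (period 5, group 16): the stated order agrees with the simple trend.
(B) B (period 2, group 13) vs Na (period 3, group 1): the stated order agrees with the simple trend.
(C) As (period 4, group 15) vs Se (period 4, group 16): the stated order contradicts the simple trend.
(D) He (period 1, group 18) vs Al (period 3, group 13): the stated order agrees with the simple trend.
The exception is (C): Se (4p⁴) ionizes more easily than half-filled As (4p³).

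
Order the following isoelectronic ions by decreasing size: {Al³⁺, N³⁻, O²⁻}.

N³⁻ > O²⁻ > Al³⁺

All of these have 10 electrons, so size is governed by nuclear charge alone: the more protons, the stronger the pull on the same electron cloud, and the smaller the ion.
Nuclear charges: Al³⁺ (Z=13), O²⁻ (Z=8), N³⁻ (Z=7).
Largest to smallest: N³⁻ > O²⁻ > Al³⁺.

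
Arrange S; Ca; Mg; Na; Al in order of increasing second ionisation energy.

After 1 electron has been removed, what remains? S⁺ still has 5 valence electrons; Ca⁺ still has 1 valence electron; Mg⁺ still has 1 valence electron; Na⁺ is the bare [Ne] core; Al⁺ still has 2 valence electrons.
Core electrons are held far more tightly than valence electrons, so Na tops the IE_2 order.
Valence configurations: S⁺ [Ne]3s²3p³, Ca⁺ [Ar]4s¹, Mg⁺ [Ne]3s¹, Al⁺ [Ne]3s².
Approximate IE_2 values (kJ/mol): S 2252, Ca 1145, Mg 1451, Na 4562, Al 1817.
Hence IE_2: Ca < Mg < Al < S < Na.

Ca < Mg < Al < S < Na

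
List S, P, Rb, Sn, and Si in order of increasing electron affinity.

Si is in period 3, group 14; P is in period 3, group 15; S is in period 3, group 16; Rb is in period 5, group 1; Sn is in period 5, group 14.
EA tends to increase across a period and decrease down a group, though the pattern is less regular than for IE or radius.
These span different periods and groups, so the two trends combine.
P > Rb: both effects reinforce here, so P is clearly the higher of the two.
Sn > P: this pair runs against the simple trend — see the exception note.
Si > Sn: Si sits above Sn in group 14, so the down-group effect alone puts Si higher.
S > Si: both are in period 3; the period trend gives S the larger value.
Note the exception: Sn has a higher electron affinity than P, contrary to the simple trend — adding an electron to P's half-filled np³ subshell costs electron-pairing energy.
Note the exception: Si has a higher electron affinity than P, contrary to the simple trend — adding an electron to P's half-filled 3p³ is unfavourable, so Si (3p²) has the more exothermic EA.
For reference (kJ/mol): Si 134, P 72, S 200, Rb 47, Sn 107.
So from lowest to highest: Rb < P < Sn < Si < S.

Rb < P < Sn < Si < S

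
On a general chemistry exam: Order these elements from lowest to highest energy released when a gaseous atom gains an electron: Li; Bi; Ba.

Ba < Li < Bi

Li is in period 2, group 1; Ba is in period 6, group 2; Bi is in period 6, group 15.
Adding an electron releases more energy for atoms nearer the top right (short of the noble gases).
Here both period and group differ, so the two effects have to be weighed against each other.
Li > Ba: period and group pull opposite ways; the down-group shift dominates (60 vs 14 kJ/mol).
Bi > Li: period and group pull opposite ways; the across-period shift dominates (91 vs 60 kJ/mol).
Tabulated electron affinity (kJ/mol): Li 60, Ba 14, Bi 91.
So from lowest to highest: Ba < Li < Bi.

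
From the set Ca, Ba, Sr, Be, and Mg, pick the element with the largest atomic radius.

Be is in period 2, group 2; Mg is in period 3, group 2; Ca is in period 4, group 2; Sr is in period 5, group 2; Ba is in period 6, group 2.
Across a period the added protons contract the valence shell; down a group each new principal shell makes the atom larger.
All are in group 2, so atomic radius increases down the group.
The largest atomic radius among these belongs to Ba.

Ba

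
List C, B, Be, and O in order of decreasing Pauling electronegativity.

Be is in period 2, group 2; B is in period 2, group 13; C is in period 2, group 14; O is in period 2, group 16.
Atoms toward the upper right of the periodic table pull bonding electrons most strongly.
All lie in period 2, so electronegativity increases left to right.
So from highest to lowest: O > C > B > Be.

O > C > B > Be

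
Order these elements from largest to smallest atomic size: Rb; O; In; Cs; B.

B is in period 2, group 13; O is in period 2, group 16; Rb is in period 5, group 1; In is in period 5, group 13; Cs is in period 6, group 1.
Atomic radius shrinks across a period as nuclear charge pulls the same shell inward, and grows down a group as new shells are added.
These span different periods and groups, so the two trends combine.
B > O: both are in period 2; the period trend gives B the larger value.
In > B: In sits below B in group 13, so the down-group effect alone puts In larger.
Rb > In: both are in period 5; the period trend gives Rb the larger value.
Cs > Rb: Cs sits below Rb in group 1, so the down-group effect alone puts Cs larger.
For reference (pm): B 85, O 63, Rb 210, In 142, Cs 232.
So from largest to smallest: Cs > Rb > In > B > O.

Cs, Rb, In, B, O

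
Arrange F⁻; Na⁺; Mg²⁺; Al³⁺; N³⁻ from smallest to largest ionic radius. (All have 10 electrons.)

Al³⁺ < Mg²⁺ < Na⁺ < F⁻ < N³⁻

All of these have 10 electrons, so size is governed by nuclear charge alone: the more protons, the stronger the pull on the same electron cloud, and the smaller the ion.
Nuclear charges: Al³⁺ (Z=13), Mg²⁺ (Z=12), Na⁺ (Z=11), F⁻ (Z=9), N³⁻ (Z=7).
Smallest to largest: Al³⁺ < Mg²⁺ < Na⁺ < F⁻ < N³⁻.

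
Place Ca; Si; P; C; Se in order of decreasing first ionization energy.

IE₁ increases left→right with effective nuclear charge and decreases top→bottom as the valence shell moves farther out.
Here both period and group differ, so the two effects have to be weighed against each other.
Si > Ca: both effects reinforce here, so Si is clearly the higher of the two.
Se > Si: period and group pull opposite ways; the across-period shift dominates (941 vs 786 kJ/mol).
P > Se: the two effects oppose for this pair; the down-group effect wins (1012 vs 941 kJ/mol).
C > P: period and group pull opposite ways; the down-group shift dominates (1086 vs 1012 kJ/mol).
Tabulated first ionization energy (kJ/mol): C 1086, Si 786, P 1012, Ca 590, Se 941.
So from highest to lowest: C > P > Se > Si > Ca.

C, P, Se, Si, Ca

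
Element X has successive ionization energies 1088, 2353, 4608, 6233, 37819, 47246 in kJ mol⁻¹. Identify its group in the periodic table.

Group 14

Look for the largest jump between consecutive ionization energies: IE5/IE4 ≈ 6.1, far larger than any earlier ratio.
That jump marks the point where a core electron is being removed. So the atom has 4 valence electrons.
A main-group element with 4 valence electrons is in group 14.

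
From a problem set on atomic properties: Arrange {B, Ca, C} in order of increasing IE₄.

The fourth ionization energy removes an electron from the +3 ion. For each element: B³⁺ is the bare [He] core; Ca³⁺ is already 1 electron into the core; C³⁺ still has 1 valence electron.
Core electrons are held far more tightly than valence electrons, so Ca and B top the IE_4 order.
Approximate IE_4 values (kJ/mol): B 25026, Ca 6491, C 6223.
Hence IE_4: C < Ca < B.

C < Ca < B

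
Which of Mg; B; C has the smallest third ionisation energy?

IE_3 is the cost of taking one more electron from the +2 cation: Mg²⁺ is the bare [Ne] core; B²⁺ still has 1 valence electron; C²⁺ still has 2 valence electrons.
Pulling an electron out of a noble-gas core costs far more than removing a remaining valence electron, so Mg sits at the high end of IE_3.
Valence configurations: B²⁺ [He]2s¹, C²⁺ [He]2s².
Approximate IE_3 values (kJ/mol): Mg 7733, B 3660, C 4620.
Overall IE_3 order: B < C < Mg.

B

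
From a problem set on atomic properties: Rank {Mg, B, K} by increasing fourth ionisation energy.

Consider each +3 ion: Mg³⁺ is already 1 electron into the core; B³⁺ is the bare [He] core; K³⁺ is already 2 electrons into the core.
All of these are removing an electron from a noble-gas core or deeper; the smaller core (lower principal quantum number) is held far more tightly, and within a period the higher nuclear charge binds the same core more tightly.
Tabulated IE_4 (kJ/mol): Mg 10543, B 25026, K 5877.
So the fourth ionization energies run K < Mg < B.

K < Mg < B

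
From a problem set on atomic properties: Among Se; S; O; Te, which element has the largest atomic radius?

Te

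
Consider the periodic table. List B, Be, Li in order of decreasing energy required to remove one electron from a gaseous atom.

Be > B > Li

Li is in period 2, group 1; Be is in period 2, group 2; B is in period 2, group 13.
Removing the outermost electron gets harder across a period and easier down a group.
All lie in period 2; the across-period trend (first ionization energy increases left to right) applies, with the exception below.
Note the exception: Be has a higher first ionization energy than B, contrary to the simple trend — removing B's lone 2p electron is easier than breaking Be's filled 2s².
Approximate values (kJ/mol): Li 520, Be 900, B 801.
So from highest to lowest: Be > B > Li.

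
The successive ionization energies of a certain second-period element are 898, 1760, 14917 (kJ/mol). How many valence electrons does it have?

Look for the largest jump between consecutive ionization energies: IE3/IE2 ≈ 8.5, far larger than any earlier ratio.
That jump marks the point where a core electron is being removed. So the atom has 2 valence electrons.

2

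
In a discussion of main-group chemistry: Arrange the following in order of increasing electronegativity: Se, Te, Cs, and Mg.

EN rises left→right (higher Z_eff, smaller atoms) and falls top→bottom (larger, more shielded atoms).
These span different periods and groups, so the two trends combine.
Mg > Cs: relative to Cs, both the across-period and down-group shifts push Mg's electronegativity up.
Te > Mg: period and group pull opposite ways; the across-period shift dominates (2.10 vs 1.31).
Se > Te: they share group 16; the group trend gives Se the larger value.
Approximate values (Pauling): Mg 1.31, Se 2.55, Te 2.10, Cs 0.79.
So from lowest to highest: Cs < Mg < Te < Se.

Cs < Mg < Te < Se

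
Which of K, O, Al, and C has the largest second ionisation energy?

After 1 electron has been removed, what remains? K⁺ is the bare [Ar] core; O⁺ still has 5 valence electrons; Al⁺ still has 2 valence electrons; C⁺ still has 3 valence electrons.
Usually core removal costs more than valence removal, but here the competition is close: a tightly held n=2 valence electron can cost more to remove than an n=3 core electron, so the actual values have to decide it.
Valence configurations: O⁺ [He]2s²2p³, Al⁺ [Ne]3s², C⁺ [He]2s²2p¹.
Approximate IE_2 values (kJ/mol): K 3052, O 3388, Al 1817, C 2353.
Hence IE_2: Al < C < K < O.

O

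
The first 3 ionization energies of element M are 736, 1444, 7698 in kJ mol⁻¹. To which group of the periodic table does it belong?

Look for the largest jump between consecutive ionization energies: IE3/IE2 ≈ 5.3, far larger than any earlier ratio.
That jump marks the point where a core electron is being removed. So the atom has 2 valence electrons.
A main-group element with 2 valence electrons is in group 2.

Group 2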